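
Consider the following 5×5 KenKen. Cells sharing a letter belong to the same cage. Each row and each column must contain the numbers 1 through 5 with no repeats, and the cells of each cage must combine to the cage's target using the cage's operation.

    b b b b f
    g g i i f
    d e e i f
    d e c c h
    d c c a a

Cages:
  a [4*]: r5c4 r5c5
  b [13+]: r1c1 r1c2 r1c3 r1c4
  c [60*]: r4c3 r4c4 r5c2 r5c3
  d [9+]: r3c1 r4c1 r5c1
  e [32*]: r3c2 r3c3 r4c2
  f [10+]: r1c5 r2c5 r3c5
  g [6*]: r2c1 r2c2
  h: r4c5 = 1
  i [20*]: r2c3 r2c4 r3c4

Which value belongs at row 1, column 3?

5

Cage e needs product 32, which forces r3c2 = 2.
Cage e needs product 32, so r3c3 = 4.
The 3 cells of cage e must have product 32, which forces r4c2 = 4.
Cage h is a single given cell, which forces r4c5 = 1.
1 is placed in column 5, leaving r5c5 = 4.
Cage g's pair has product 6, which forces r2c1 = 2.
Column 2 now contains 2, so r2c2 = 3.
The 3 cells of cage i must have product 20, so r2c4 = 4.
Row 2 already has 3, which forces r2c5 = 5.
Column 5 already has 5, leaving r3c5 = 3.
Cage c needs product 60; hence r4c4 = 2.
Column 2 already has 3, so r5c2 = 5.
The 4 cells of cage c must have product 60, so r5c3 = 2.
4 is placed in row 5, so r5c4 = 1.
Cage b has sum 13, leaving r1c1 = 4.
5 is placed in column 2; hence r1c2 = 1.
3 is placed in column 5, leaving r1c5 = 2.
5 is placed in row 2; hence r2c3 = 1.
The 3 cells of cage d must have sum 9, so r3c1 = 1.
Column 4 now contains 1, leaving r3c4 = 5.
Cage d needs sum 9, which forces r4c1 = 5.
The 4 cells of cage c must have product 60, so r4c3 = 3.
1 is placed in row 5, which forces r5c1 = 3.
Column 3 now contains 3, so r1c3 = 5.
Column 4 already has 5, which forces r1c4 = 3.
Filled in: 4 1 5 3 2 / 2 3 1 4 5 / 1 2 4 5 3 / 5 4 3 2 1 / 3 5 2 1 4.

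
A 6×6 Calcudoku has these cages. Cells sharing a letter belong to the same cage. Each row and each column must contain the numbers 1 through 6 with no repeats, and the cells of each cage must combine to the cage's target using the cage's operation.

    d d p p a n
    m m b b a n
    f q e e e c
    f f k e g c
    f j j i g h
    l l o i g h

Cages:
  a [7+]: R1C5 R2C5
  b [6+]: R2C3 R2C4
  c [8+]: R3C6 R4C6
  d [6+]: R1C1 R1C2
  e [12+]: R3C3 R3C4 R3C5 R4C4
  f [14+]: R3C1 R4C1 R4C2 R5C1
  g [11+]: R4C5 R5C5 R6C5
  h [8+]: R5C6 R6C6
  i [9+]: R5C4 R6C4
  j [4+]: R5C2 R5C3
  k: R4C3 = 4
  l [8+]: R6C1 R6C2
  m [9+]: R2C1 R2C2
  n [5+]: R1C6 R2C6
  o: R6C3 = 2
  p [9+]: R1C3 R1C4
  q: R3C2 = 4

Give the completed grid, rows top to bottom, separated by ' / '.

4 2 6 3 5 1 / 3 6 5 1 2 4 / 2 4 1 6 3 5 / 1 5 4 2 6 3 / 6 1 3 5 4 2 / 5 3 2 4 1 6

Cage q is given, which forces R3C2 = 4.
Cage k is given, so R4C3 = 4.
Cage o is given; hence R6C3 = 2.
Row 6 needs a 1, and only R6C5 is open for it.
The 3 cells of cage g must have sum 11, which forces R4C5 = 6.
The 3 cells of cage g must have sum 11, leaving R5C5 = 4.
Row 6 needs a 4, and only R6C4 is open for it.
Cage i needs two cells with sum 9, which forces R5C4 = 5.
Cage b needs two cells with sum 6; hence R2C3 = 5.
Column 4 now contains 5, leaving R2C4 = 1.
Row 2 now contains 5, which forces R2C5 = 2.
Column 5 now contains 2; hence R1C5 = 5.
Cage e has sum 12; hence R3C3 = 1.
Cage e has sum 12; hence R3C4 = 6.
Cage e has sum 12, which forces R3C5 = 3.
Row 3 already has 3, so R3C6 = 5.
Cage e needs sum 12, leaving R4C4 = 2.
2 is placed in row 4, which forces R4C6 = 3.
Column 3 now contains 1, leaving R5C3 = 3.
Column 6 already has 3; hence R5C6 = 2.
5 is placed in column 6, so R6C6 = 6.
The two cells of cage d must have sum 6, leaving R1C1 = 4.
Cage d needs two cells with sum 6, so R1C2 = 2.
Column 3 already has 3; hence R1C3 = 6.
6 is placed in column 4, which forces R1C4 = 3.
Column 6 already has 2; hence R1C6 = 1.
Column 6 already has 3, so R2C6 = 4.
Row 3 already has 5, which forces R3C1 = 2.
Cage f has sum 14, which forces R5C1 = 6.
3 is placed in row 5, which forces R5C2 = 1.
Column 1 already has 6; hence R2C1 = 3.
Cage m needs two cells with sum 9, leaving R2C2 = 6.
The 4 cells of cage f must have sum 14, which forces R4C1 = 1.
Column 2 already has 1, so R4C2 = 5.
Column 1 now contains 3; hence R6C1 = 5.
5 is placed in column 2, which forces R6C2 = 3.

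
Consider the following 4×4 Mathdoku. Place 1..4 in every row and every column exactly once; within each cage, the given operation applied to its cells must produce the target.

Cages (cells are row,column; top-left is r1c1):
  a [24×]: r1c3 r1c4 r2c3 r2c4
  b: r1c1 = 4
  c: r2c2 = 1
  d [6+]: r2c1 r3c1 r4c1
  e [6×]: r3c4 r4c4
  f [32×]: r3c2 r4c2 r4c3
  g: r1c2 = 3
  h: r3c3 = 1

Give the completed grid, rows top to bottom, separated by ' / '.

Cage b is given, so r1c1 = 4.
G is a freebie, so r1c2 = 3.
Cage c is a single given cell; hence r2c2 = 1.
Cage f needs product 32, leaving r3c2 = 4.
Cage h is a single given cell, so r3c3 = 1.
The 3 cells of cage f must have product 32, which forces r4c2 = 2.
Cage f has product 32; hence r4c3 = 4.
2 is placed in row 4, leaving r4c4 = 3.
Column 3 now contains 1, so r1c3 = 2.
Cage a needs product 24; hence r1c4 = 1.
The 4 cells of cage a must have product 24, leaving r2c3 = 3.
The 4 cells of cage a must have product 24, which forces r2c4 = 4.
3 is placed in column 4, leaving r3c4 = 2.
3 is placed in row 4, so r4c1 = 1.
3 is placed in row 2; hence r2c1 = 2.
2 is placed in row 3, so r3c1 = 3.

4 3 2 1 / 2 1 3 4 / 3 4 1 2 / 1 2 4 3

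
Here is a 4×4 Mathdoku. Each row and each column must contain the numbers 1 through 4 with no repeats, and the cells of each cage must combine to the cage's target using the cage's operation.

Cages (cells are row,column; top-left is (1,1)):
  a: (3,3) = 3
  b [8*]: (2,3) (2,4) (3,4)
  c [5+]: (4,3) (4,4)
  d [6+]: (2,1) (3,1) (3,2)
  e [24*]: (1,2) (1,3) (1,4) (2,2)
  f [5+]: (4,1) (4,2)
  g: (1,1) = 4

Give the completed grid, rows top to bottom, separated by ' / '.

4 1 2 3 / 3 4 1 2 / 1 2 3 4 / 2 3 4 1

Cage g is given, so (1,1) = 4.
Cage a is a single given cell, so (3,3) = 3.
Cage d needs sum 6; hence (2,1) = 3.
The 4 cells of cage e must have product 24, which forces (2,2) = 4.
Cage b has product 8; hence (3,4) = 4.
Cage f's pair has sum 5, leaving (4,1) = 2.
Cage f's pair has sum 5, which forces (4,2) = 3.
3 is placed in row 4, so (4,4) = 1.
Cage e needs product 24, so (1,4) = 3.
Cage b has product 8; hence (2,3) = 1.
Column 4 already has 1, which forces (2,4) = 2.
2 is placed in column 1, so (3,1) = 1.
Cage d needs sum 6, so (3,2) = 2.
Row 4 already has 1, leaving (4,3) = 4.
2 is placed in column 2, leaving (1,2) = 1.
Column 3 now contains 1, so (1,3) = 2.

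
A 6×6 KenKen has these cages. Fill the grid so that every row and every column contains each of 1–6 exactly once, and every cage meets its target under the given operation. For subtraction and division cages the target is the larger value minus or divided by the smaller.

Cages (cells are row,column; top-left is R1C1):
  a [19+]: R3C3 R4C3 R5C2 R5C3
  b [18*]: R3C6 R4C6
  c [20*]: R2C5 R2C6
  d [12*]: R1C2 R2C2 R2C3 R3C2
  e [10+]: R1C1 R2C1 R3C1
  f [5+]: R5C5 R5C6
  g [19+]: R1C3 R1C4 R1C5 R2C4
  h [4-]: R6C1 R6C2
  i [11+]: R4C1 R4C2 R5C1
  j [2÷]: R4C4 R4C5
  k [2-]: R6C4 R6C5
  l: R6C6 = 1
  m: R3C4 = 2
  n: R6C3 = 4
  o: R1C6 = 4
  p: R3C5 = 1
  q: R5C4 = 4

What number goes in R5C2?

5

Cage o is given, leaving R1C6 = 4.
Column 6 now contains 4, leaving R2C6 = 5.
Cage m is given, so R3C4 = 2.
Cage p is given, which forces R3C5 = 1.
Q is a freebie, which forces R5C4 = 4.
Cage n is given, so R6C3 = 4.
Cage l is a single given cell, leaving R6C6 = 1.
The 4 cells of cage g must have sum 19, so R1C4 = 5.
4 is placed in column 4, so R2C4 = 6.
Row 2 already has 5, leaving R2C5 = 4.
Column 4 now contains 5; hence R6C4 = 3.
3 is placed in row 6, so R6C5 = 5.
3 is placed in column 4, which forces R4C4 = 1.
Cage j needs two cells with quotient 2, which forces R4C5 = 2.
Column 5 now contains 2; hence R5C5 = 3.
Row 5 already has 3; hence R5C6 = 2.
Cage g has sum 19; hence R1C3 = 2.
Column 5 now contains 2, so R1C5 = 6.
2 is placed in column 3; hence R2C3 = 1.
Cage i needs sum 11, leaving R5C1 = 1.
Cage a needs sum 19; hence R5C2 = 5.
Cage a has sum 19; hence R5C3 = 6.
1 is placed in column 1; hence R1C1 = 3.
Row 1 already has 2, so R1C2 = 1.
Cage e needs sum 10, which forces R2C1 = 2.
Row 2 already has 2; hence R2C2 = 3.
Cage e needs sum 10; hence R3C1 = 5.
Row 3 already has 5, so R3C3 = 3.
Row 3 now contains 3, so R3C6 = 6.
Column 3 now contains 3, leaving R4C3 = 5.
Column 6 already has 6, so R4C6 = 3.
2 is placed in column 1; hence R6C1 = 6.
Row 6 now contains 6, leaving R6C2 = 2.
6 is placed in row 3; hence R3C2 = 4.
6 is placed in column 1, which forces R4C1 = 4.
Cage i has sum 11, leaving R4C2 = 6.
The full grid is 3 1 2 5 6 4 / 2 3 1 6 4 5 / 5 4 3 2 1 6 / 4 6 5 1 2 3 / 1 5 6 4 3 2 / 6 2 4 3 5 1.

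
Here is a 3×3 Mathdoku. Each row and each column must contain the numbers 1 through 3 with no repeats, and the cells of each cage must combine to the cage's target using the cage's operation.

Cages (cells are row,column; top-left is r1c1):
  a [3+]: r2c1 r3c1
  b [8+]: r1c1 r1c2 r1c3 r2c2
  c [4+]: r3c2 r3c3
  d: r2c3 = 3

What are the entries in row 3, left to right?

2 3 1

Cage b needs sum 8, which forces r2c2 = 2.
Cage d is given; hence r2c3 = 3.
Column 3 already has 3, leaving r3c3 = 1.
Column 3 now contains 1, so r1c3 = 2.
2 is placed in row 2, so r2c1 = 1.
Row 3 now contains 1, so r3c1 = 2.
Row 3 now contains 1; hence r3c2 = 3.
1 is placed in column 1, which forces r1c1 = 3.
3 is placed in column 2, leaving r1c2 = 1.
Filled in: 3 1 2 / 1 2 3 / 2 3 1.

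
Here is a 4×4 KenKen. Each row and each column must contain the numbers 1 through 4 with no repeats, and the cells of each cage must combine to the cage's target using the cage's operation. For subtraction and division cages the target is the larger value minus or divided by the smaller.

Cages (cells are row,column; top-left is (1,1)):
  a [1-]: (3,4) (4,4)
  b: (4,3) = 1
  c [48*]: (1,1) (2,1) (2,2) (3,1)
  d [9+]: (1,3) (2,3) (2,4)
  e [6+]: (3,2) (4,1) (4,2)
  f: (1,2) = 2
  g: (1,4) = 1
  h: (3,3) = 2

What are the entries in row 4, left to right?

2 3 1 4

Cage f is given; hence (1,2) = 2.
Cage g is given, so (1,4) = 1.
2 is placed in column 2, leaving (2,2) = 4.
H is a freebie, so (3,3) = 2.
B is a freebie; hence (4,3) = 1.
The 3 cells of cage d must have sum 9; hence (1,3) = 4.
Column 3 already has 1, which forces (2,3) = 3.
The 3 cells of cage d must have sum 9, so (2,4) = 2.
The 3 cells of cage e must have sum 6, leaving (3,2) = 1.
Cage e needs sum 6, so (4,1) = 2.
1 is placed in row 4, so (4,2) = 3.
Row 4 now contains 3, which forces (4,4) = 4.
4 is placed in row 1, which forces (1,1) = 3.
Row 2 now contains 3; hence (2,1) = 1.
Cage c has product 48; hence (3,1) = 4.
4 is placed in column 4, which forces (3,4) = 3.
Completed grid: 3 2 4 1 / 1 4 3 2 / 4 1 2 3 / 2 3 1 4.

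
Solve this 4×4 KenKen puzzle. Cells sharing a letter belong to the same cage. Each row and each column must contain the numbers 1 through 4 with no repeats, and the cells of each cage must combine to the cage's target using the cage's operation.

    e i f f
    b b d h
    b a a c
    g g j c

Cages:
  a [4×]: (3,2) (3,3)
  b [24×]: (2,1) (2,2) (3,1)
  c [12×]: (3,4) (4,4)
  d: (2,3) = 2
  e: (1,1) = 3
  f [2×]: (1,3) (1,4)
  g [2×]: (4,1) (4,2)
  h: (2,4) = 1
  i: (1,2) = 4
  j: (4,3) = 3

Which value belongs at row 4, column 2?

2

Cage e is a single given cell; hence (1,1) = 3.
I is a freebie, so (1,2) = 4.
Cage d is given, leaving (2,3) = 2.
Cage h is given; hence (2,4) = 1.
4 is placed in column 2, so (3,2) = 1.
Row 3 already has 1; hence (3,3) = 4.
Row 3 now contains 4, which forces (3,4) = 3.
1 is placed in column 2; hence (4,2) = 2.
Cage j is given, so (4,3) = 3.
3 is placed in column 4, leaving (4,4) = 4.
Column 3 already has 2, so (1,3) = 1.
1 is placed in column 4, leaving (1,4) = 2.
Row 2 already has 2, leaving (2,1) = 4.
Row 2 already has 2, leaving (2,2) = 3.
Row 3 now contains 4, so (3,1) = 2.
Row 4 now contains 2, leaving (4,1) = 1.
The full grid is 3 4 1 2 / 4 3 2 1 / 2 1 4 3 / 1 2 3 4.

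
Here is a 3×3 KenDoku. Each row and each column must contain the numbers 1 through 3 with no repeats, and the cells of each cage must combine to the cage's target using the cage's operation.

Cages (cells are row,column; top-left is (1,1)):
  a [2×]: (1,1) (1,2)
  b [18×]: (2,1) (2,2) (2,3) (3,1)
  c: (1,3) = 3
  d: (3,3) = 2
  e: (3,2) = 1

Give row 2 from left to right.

Cage c is a single given cell, leaving (1,3) = 3.
The 4 cells of cage b must have product 18; hence (3,1) = 3.
Cage e is given, leaving (3,2) = 1.
Cage d is a single given cell, so (3,3) = 2.
The two cells of cage a must have product 2, leaving (1,1) = 1.
Column 2 now contains 1; hence (1,2) = 2.
Cage b has product 18; hence (2,1) = 2.
The 4 cells of cage b must have product 18; hence (2,2) = 3.
Column 3 already has 2, leaving (2,3) = 1.
Completed grid: 1 2 3 / 2 3 1 / 3 1 2.

2 3 1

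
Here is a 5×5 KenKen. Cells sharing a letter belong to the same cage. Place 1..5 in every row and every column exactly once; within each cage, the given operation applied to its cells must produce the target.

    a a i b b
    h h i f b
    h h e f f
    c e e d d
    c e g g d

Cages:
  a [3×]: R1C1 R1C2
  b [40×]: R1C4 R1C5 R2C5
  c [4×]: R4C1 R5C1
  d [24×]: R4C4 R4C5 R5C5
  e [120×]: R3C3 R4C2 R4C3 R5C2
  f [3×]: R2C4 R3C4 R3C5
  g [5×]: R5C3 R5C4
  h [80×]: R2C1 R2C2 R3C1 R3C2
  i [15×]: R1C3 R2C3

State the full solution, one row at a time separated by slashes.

The 3 cells of cage f must have product 3, which forces R2C4 = 1.
Cage f has product 3, so R3C4 = 3.
Cage f has product 3; hence R3C5 = 1.
Column 4 now contains 1, which forces R5C4 = 5.
Row 5 already has 5; hence R5C3 = 1.
Cage c needs two cells with product 4, so R4C1 = 1.
Row 5 now contains 1, which forces R5C1 = 4.
Column 1 now contains 1, so R1C1 = 3.
Cage a's pair has product 3, so R1C2 = 1.
Row 1 already has 3, which forces R1C3 = 5.
5 is placed in column 3, leaving R2C3 = 3.
Cage b has product 40, which forces R2C5 = 5.
Cage e has product 120, which forces R4C2 = 5.
Cage e needs product 120, so R5C2 = 3.
3 is placed in row 5, which forces R5C5 = 2.
The 3 cells of cage b must have product 40, so R1C4 = 2.
2 is placed in column 5, so R1C5 = 4.
Row 2 already has 5, which forces R2C1 = 2.
Cage h has product 80, which forces R2C2 = 4.
Cage h has product 80; hence R3C1 = 5.
Cage h has product 80, which forces R3C2 = 2.
2 is placed in row 3, leaving R3C3 = 4.
Column 3 now contains 4; hence R4C3 = 2.
Cage d needs product 24, which forces R4C4 = 4.
Cage d needs product 24, which forces R4C5 = 3.

3 1 5 2 4 / 2 4 3 1 5 / 5 2 4 3 1 / 1 5 2 4 3 / 4 3 1 5 2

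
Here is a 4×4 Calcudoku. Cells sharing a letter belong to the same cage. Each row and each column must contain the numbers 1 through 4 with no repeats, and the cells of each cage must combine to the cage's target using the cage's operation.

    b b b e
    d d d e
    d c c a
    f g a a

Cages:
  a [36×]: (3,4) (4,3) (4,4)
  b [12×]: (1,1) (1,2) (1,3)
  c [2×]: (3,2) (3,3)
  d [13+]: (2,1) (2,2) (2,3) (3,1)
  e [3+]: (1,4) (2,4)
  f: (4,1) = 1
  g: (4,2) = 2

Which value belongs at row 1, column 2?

4

The 4 cells of cage d must have sum 13, so (3,1) = 4.
The 3 cells of cage a must have product 36; hence (3,4) = 3.
F is a freebie, which forces (4,1) = 1.
G is a freebie, which forces (4,2) = 2.
Cage a needs product 36; hence (4,3) = 3.
The 3 cells of cage a must have product 36, leaving (4,4) = 4.
Column 1 already has 1, which forces (1,1) = 3.
3 is placed in column 1, which forces (2,1) = 2.
Row 2 already has 2, leaving (2,3) = 4.
Row 2 already has 2, so (2,4) = 1.
Column 2 now contains 2; hence (3,2) = 1.
The two cells of cage c must have product 2; hence (3,3) = 2.
Column 2 already has 1; hence (1,2) = 4.
4 is placed in column 3, which forces (1,3) = 1.
1 is placed in column 4, leaving (1,4) = 2.
Row 2 now contains 4, so (2,2) = 3.
Filled in: 3 4 1 2 / 2 3 4 1 / 4 1 2 3 / 1 2 3 4.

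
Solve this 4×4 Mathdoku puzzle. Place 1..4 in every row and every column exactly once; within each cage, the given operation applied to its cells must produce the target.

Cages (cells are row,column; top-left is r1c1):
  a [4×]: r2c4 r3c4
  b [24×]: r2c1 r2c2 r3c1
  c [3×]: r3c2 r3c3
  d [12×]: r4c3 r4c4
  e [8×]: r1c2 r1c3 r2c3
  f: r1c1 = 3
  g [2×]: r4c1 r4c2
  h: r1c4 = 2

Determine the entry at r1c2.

4

F is a freebie; hence r1c1 = 3.
Cage h is given; hence r1c4 = 2.
The 3 cells of cage b must have product 24, which forces r2c2 = 3.
The 3 cells of cage e must have product 8, so r2c3 = 2.
Column 2 already has 3, so r3c2 = 1.
1 is placed in row 3; hence r3c3 = 3.
1 is placed in row 3, leaving r3c4 = 4.
Column 2 already has 1; hence r4c2 = 2.
3 is placed in column 3; hence r4c3 = 4.
4 is placed in column 4, which forces r4c4 = 3.
Column 2 already has 1, so r1c2 = 4.
Column 3 already has 4, so r1c3 = 1.
2 is placed in row 2, leaving r2c1 = 4.
4 is placed in column 4, leaving r2c4 = 1.
Row 3 already has 4, which forces r3c1 = 2.
2 is placed in row 4, leaving r4c1 = 1.
Completed grid: 3 4 1 2 / 4 3 2 1 / 2 1 3 4 / 1 2 4 3.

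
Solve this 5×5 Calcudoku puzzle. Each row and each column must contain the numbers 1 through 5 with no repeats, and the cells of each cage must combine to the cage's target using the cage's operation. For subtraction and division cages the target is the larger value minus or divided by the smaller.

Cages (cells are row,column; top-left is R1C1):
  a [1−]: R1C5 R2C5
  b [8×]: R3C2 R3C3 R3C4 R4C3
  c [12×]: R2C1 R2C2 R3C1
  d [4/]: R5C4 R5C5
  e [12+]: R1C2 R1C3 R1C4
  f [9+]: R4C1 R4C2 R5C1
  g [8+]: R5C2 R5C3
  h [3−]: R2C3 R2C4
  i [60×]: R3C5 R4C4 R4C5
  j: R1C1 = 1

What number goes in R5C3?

Cage j is a single given cell, which forces R1C1 = 1.
Cage b has product 8, leaving R4C3 = 1.
The only place for 2 in row 1 is R1C5.
In row 3, 5 can only go at R3C5, so R3C5 = 5.
The only place for 3 in row 3 is R3C1.
Column 1 already has 3, which forces R2C1 = 4.
Cage c has product 12, leaving R2C2 = 1.
Row 2 now contains 1, which forces R2C5 = 3.
Column 5 now contains 3, leaving R4C5 = 4.
Column 1 already has 4, which forces R5C1 = 2.
Column 5 now contains 4; hence R5C5 = 1.
The 4 cells of cage b must have product 8; hence R3C4 = 1.
2 is placed in column 1; hence R4C1 = 5.
Cage f has sum 9, so R4C2 = 2.
Row 4 already has 4; hence R4C4 = 3.
1 is placed in row 5; hence R5C4 = 4.
4 is placed in column 4, which forces R1C4 = 5.
Column 4 already has 5, so R2C4 = 2.
Column 2 now contains 2, so R3C2 = 4.
Cage b needs product 8, so R3C3 = 2.
4 is placed in column 2, which forces R1C2 = 3.
Cage e needs sum 12, which forces R1C3 = 4.
Row 2 already has 2, so R2C3 = 5.
3 is placed in column 2; hence R5C2 = 5.
Column 3 now contains 5, leaving R5C3 = 3.
Filled in: 1 3 4 5 2 / 4 1 5 2 3 / 3 4 2 1 5 / 5 2 1 3 4 / 2 5 3 4 1.

3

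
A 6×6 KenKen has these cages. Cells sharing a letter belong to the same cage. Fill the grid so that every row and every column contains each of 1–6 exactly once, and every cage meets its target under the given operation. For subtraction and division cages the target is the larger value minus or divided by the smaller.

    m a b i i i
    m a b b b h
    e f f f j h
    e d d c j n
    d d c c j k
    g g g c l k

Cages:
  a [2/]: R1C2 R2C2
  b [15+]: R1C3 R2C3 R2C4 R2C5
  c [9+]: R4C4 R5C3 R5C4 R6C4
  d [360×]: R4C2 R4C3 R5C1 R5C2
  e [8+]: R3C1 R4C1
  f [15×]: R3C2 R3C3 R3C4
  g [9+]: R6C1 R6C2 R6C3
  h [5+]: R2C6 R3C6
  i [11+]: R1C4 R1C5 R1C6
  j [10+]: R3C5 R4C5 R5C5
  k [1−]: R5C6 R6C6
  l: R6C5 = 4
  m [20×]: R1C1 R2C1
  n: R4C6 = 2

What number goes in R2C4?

N is a freebie, which forces R4C6 = 2.
Cage l is a single given cell, leaving R6C5 = 4.
Row 3 needs a 4, and only R3C6 is open for it.
Column 6 already has 4, which forces R2C6 = 1.
Row 3 needs a 6, and only R3C5 is open for it.
In row 3, 2 can only go at R3C1, so R3C1 = 2.
Cage e's pair has sum 8; hence R4C1 = 6.
Cage d has product 360, leaving R5C2 = 6.
Row 5 now contains 6, leaving R5C6 = 5.
Column 6 now contains 5, which forces R6C6 = 6.
Cage i needs sum 11, which forces R1C4 = 6.
The 3 cells of cage i must have sum 11, leaving R1C5 = 2.
Column 6 already has 6, so R1C6 = 3.
Cage a's pair has quotient 2, leaving R2C2 = 2.
Cage b needs sum 15; hence R1C3 = 1.
Cage b has sum 15; hence R2C3 = 6.
Row 1 now contains 1, so R1C2 = 4.
4 is placed in row 1, so R1C1 = 5.
The two cells of cage m must have product 20, leaving R2C1 = 4.
Column 1 already has 4, so R5C1 = 3.
Row 5 already has 3; hence R5C3 = 2.
Row 5 already has 3, leaving R5C5 = 1.
Column 1 now contains 3; hence R6C1 = 1.
Cage d has product 360, which forces R4C2 = 5.
The 4 cells of cage d must have product 360, so R4C3 = 4.
Cage c has sum 9, so R4C4 = 1.
Column 5 already has 1, so R4C5 = 3.
Row 5 now contains 1, so R5C4 = 4.
5 is placed in column 2, leaving R6C2 = 3.
Row 6 now contains 3, leaving R6C3 = 5.
The 4 cells of cage c must have sum 9, so R6C4 = 2.
Cage b needs sum 15, which forces R2C4 = 3.
Column 5 already has 3; hence R2C5 = 5.
Column 2 now contains 3, which forces R3C2 = 1.
Column 3 now contains 5, so R3C3 = 3.
The 3 cells of cage f must have product 15; hence R3C4 = 5.
The full grid is 5 4 1 6 2 3 / 4 2 6 3 5 1 / 2 1 3 5 6 4 / 6 5 4 1 3 2 / 3 6 2 4 1 5 / 1 3 5 2 4 6.

3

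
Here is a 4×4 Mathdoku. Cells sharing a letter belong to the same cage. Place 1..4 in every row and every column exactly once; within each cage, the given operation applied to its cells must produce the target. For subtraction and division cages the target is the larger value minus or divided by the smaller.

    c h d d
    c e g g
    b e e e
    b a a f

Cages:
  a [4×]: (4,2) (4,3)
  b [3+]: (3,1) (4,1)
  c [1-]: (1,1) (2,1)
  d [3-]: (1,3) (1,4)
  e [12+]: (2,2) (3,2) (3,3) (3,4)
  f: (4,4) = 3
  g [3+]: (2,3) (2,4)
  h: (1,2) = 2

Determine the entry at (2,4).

1

H is a freebie, leaving (1,2) = 2.
Cage f is given, leaving (4,4) = 3.
The only place for 3 in row 1 is (1,1).
Row 2 needs a 3, and only (2,2) is open for it.
The 4 cells of cage e must have sum 12; hence (3,2) = 4.
Cage e needs sum 12, leaving (3,3) = 3.
The 4 cells of cage e must have sum 12; hence (3,4) = 2.
4 is placed in column 2, leaving (4,2) = 1.
Row 4 already has 1, leaving (4,3) = 4.
Column 3 already has 4; hence (1,3) = 1.
The two cells of cage d must have difference 3, which forces (1,4) = 4.
The two cells of cage g must have sum 3, leaving (2,3) = 2.
Column 4 now contains 2, which forces (2,4) = 1.
Row 3 now contains 2, which forces (3,1) = 1.
Row 4 already has 1, which forces (4,1) = 2.
Row 2 now contains 2; hence (2,1) = 4.
The full grid is 3 2 1 4 / 4 3 2 1 / 1 4 3 2 / 2 1 4 3.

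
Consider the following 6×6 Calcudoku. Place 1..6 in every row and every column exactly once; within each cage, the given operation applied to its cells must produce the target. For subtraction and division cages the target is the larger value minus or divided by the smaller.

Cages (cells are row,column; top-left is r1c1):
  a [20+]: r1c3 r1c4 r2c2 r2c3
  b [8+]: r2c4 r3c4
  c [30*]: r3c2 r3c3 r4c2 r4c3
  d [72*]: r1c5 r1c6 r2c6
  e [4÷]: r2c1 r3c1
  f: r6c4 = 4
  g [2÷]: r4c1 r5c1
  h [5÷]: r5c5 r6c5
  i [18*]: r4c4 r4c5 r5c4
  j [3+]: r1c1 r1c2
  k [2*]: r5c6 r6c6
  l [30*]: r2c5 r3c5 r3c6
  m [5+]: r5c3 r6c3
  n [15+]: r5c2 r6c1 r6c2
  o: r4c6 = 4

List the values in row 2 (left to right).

1 5 4 2 3 6

Cage o is a single given cell, leaving r4c6 = 4.
Cage f is given; hence r6c4 = 4.
The only place for 4 in row 3 is r3c1.
4 is placed in column 1, which forces r2c1 = 1.
Column 1 now contains 1; hence r1c1 = 2.
Cage j needs two cells with sum 3, which forces r1c2 = 1.
The 3 cells of cage d must have product 72; hence r1c5 = 4.
Row 5 needs a 5, and only r5c5 is open for it.
The 3 cells of cage l must have product 30, which forces r3c6 = 5.
5 is placed in column 5; hence r6c5 = 1.
Row 6 now contains 1, which forces r6c6 = 2.
Cage m needs two cells with sum 5, so r5c3 = 2.
Column 6 now contains 2, which forces r5c6 = 1.
2 is placed in row 6, leaving r6c3 = 3.
Column 3 already has 3; hence r3c3 = 1.
Cage c needs product 30, which forces r4c3 = 5.
Cage n needs sum 15, which forces r5c2 = 4.
Column 3 already has 5, which forces r1c3 = 6.
Cage a has sum 20, so r1c4 = 5.
6 is placed in row 1, which forces r1c6 = 3.
Cage a has sum 20; hence r2c2 = 5.
The 4 cells of cage a must have sum 20, so r2c3 = 4.
Column 6 already has 3, which forces r2c6 = 6.
Column 2 now contains 5; hence r6c2 = 6.
6 is placed in row 2, so r2c4 = 2.
Row 2 already has 2, so r2c5 = 3.
Cage b's pair has sum 8; hence r3c4 = 6.
Column 5 now contains 3, which forces r3c5 = 2.
Column 4 now contains 2; hence r4c4 = 1.
Column 5 now contains 3, leaving r4c5 = 6.
Column 4 now contains 6; hence r5c4 = 3.
Row 6 now contains 6, leaving r6c1 = 5.
2 is placed in row 3, which forces r3c2 = 3.
6 is placed in row 4, leaving r4c1 = 3.
The 4 cells of cage c must have product 30; hence r4c2 = 2.
Row 5 already has 3, leaving r5c1 = 6.
The full grid is 2 1 6 5 4 3 / 1 5 4 2 3 6 / 4 3 1 6 2 5 / 3 2 5 1 6 4 / 6 4 2 3 5 1 / 5 6 3 4 1 2.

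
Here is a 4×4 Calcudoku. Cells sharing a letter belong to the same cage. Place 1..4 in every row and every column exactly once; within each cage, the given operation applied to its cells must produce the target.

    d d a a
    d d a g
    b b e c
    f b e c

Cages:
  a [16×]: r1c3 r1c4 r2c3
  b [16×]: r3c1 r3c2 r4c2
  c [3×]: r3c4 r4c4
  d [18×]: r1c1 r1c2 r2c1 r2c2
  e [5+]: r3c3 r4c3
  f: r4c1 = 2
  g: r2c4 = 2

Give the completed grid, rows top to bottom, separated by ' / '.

Cage g is a single given cell, so r2c4 = 2.
F is a freebie; hence r4c1 = 2.
Row 4 now contains 2, which forces r4c2 = 4.
The 4 cells of cage d must have product 18, which forces r1c1 = 3.
The 4 cells of cage d must have product 18, which forces r1c2 = 2.
The 3 cells of cage a must have product 16; hence r1c3 = 1.
Column 4 now contains 2, which forces r1c4 = 4.
Cage d needs product 18; hence r2c1 = 1.
The 4 cells of cage d must have product 18, so r2c2 = 3.
Row 2 now contains 2; hence r2c3 = 4.
2 is placed in column 1, leaving r3c1 = 4.
Column 2 now contains 4, leaving r3c2 = 1.
Column 3 already has 4; hence r3c3 = 2.
Row 3 now contains 1, which forces r3c4 = 3.
1 is placed in column 3, leaving r4c3 = 3.
Column 4 already has 3, leaving r4c4 = 1.

3 2 1 4 / 1 3 4 2 / 4 1 2 3 / 2 4 3 1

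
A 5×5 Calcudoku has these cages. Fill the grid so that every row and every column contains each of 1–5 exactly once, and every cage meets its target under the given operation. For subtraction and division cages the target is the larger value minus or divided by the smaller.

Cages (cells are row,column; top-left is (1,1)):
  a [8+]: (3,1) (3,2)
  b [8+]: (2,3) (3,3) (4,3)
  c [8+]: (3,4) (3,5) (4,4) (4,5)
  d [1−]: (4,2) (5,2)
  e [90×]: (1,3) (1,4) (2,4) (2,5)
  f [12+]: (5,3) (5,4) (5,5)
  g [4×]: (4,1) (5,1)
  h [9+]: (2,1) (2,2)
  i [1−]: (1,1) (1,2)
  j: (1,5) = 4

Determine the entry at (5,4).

3

J is a freebie, which forces (1,5) = 4.
In row 2, 1 can only go at (2,3), so (2,3) = 1.
In row 5, 2 can only go at (5,2), so (5,2) = 2.
The two cells of cage i must have difference 1, leaving (1,1) = 2.
The only place for 1 in row 1 is (1,2).
1 is placed in column 2; hence (4,2) = 3.
The two cells of cage a must have sum 8, leaving (3,1) = 3.
3 is placed in column 2, leaving (3,2) = 5.
5 is placed in row 3; hence (3,3) = 2.
Row 3 already has 2; hence (3,5) = 1.
1 is placed in column 5, leaving (4,5) = 2.
Cage h needs two cells with sum 9, which forces (2,1) = 5.
Column 2 already has 5; hence (2,2) = 4.
Cage e has product 90, leaving (2,4) = 2.
Column 5 now contains 2; hence (2,5) = 3.
Row 3 already has 1, so (3,4) = 4.
Cage b has sum 8, so (4,3) = 5.
Cage c needs sum 8, leaving (4,4) = 1.
3 is placed in column 5, so (5,5) = 5.
Column 3 already has 5, leaving (1,3) = 3.
Cage e needs product 90, leaving (1,4) = 5.
Row 4 already has 1, so (4,1) = 4.
The two cells of cage g must have product 4, so (5,1) = 1.
Cage f needs sum 12; hence (5,3) = 4.
5 is placed in row 5, leaving (5,4) = 3.
The full grid is 2 1 3 5 4 / 5 4 1 2 3 / 3 5 2 4 1 / 4 3 5 1 2 / 1 2 4 3 5.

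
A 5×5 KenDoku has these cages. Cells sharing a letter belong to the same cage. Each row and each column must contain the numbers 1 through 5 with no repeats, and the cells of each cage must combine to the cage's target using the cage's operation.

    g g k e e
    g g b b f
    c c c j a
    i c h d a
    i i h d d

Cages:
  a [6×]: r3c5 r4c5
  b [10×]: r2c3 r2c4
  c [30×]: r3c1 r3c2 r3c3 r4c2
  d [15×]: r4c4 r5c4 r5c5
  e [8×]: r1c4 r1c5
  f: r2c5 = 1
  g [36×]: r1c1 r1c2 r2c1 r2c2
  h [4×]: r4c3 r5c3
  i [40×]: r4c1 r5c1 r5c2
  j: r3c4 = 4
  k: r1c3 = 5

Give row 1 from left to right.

3 1 5 2 4

Cage k is a single given cell, leaving r1c3 = 5.
Column 3 already has 5, leaving r2c3 = 2.
Row 2 now contains 2, so r2c4 = 5.
Cage f is a single given cell, which forces r2c5 = 1.
J is a freebie; hence r3c4 = 4.
Column 4 now contains 4; hence r1c4 = 2.
Cage e's pair has product 8, so r1c5 = 4.
Cage d has product 15, which forces r5c5 = 5.
The 3 cells of cage i must have product 40, which forces r4c1 = 5.
Cage c needs product 30, so r3c2 = 5.
In row 4, 4 can only go at r4c3, so r4c3 = 4.
Column 3 already has 4; hence r5c3 = 1.
Row 5 already has 1, leaving r5c4 = 3.
Column 3 now contains 1, so r3c3 = 3.
Row 3 now contains 3; hence r3c5 = 2.
Column 4 already has 3, which forces r4c4 = 1.
Column 5 now contains 2, so r4c5 = 3.
Row 3 now contains 2; hence r3c1 = 1.
Row 4 now contains 1; hence r4c2 = 2.
2 is placed in column 2, leaving r5c2 = 4.
Column 1 now contains 1, which forces r1c1 = 3.
The 4 cells of cage g must have product 36, so r1c2 = 1.
Cage g has product 36, leaving r2c1 = 4.
Column 2 now contains 4, which forces r2c2 = 3.
Row 5 now contains 4, leaving r5c1 = 2.
Filled in: 3 1 5 2 4 / 4 3 2 5 1 / 1 5 3 4 2 / 5 2 4 1 3 / 2 4 1 3 5.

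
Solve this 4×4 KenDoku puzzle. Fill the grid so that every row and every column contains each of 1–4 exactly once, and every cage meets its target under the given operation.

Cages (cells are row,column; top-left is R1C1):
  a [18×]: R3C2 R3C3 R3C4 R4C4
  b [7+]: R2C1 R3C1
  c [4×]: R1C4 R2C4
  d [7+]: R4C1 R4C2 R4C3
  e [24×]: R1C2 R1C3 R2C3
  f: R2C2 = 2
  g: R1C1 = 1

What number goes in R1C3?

2

Cage g is a single given cell; hence R1C1 = 1.
Row 1 already has 1, which forces R1C4 = 4.
Cage f is given, so R2C2 = 2.
Column 4 now contains 4; hence R2C4 = 1.
Column 4 now contains 1, so R3C4 = 2.
The 4 cells of cage a must have product 18, leaving R4C4 = 3.
Column 2 now contains 2; hence R1C2 = 3.
Cage e needs product 24, which forces R1C3 = 2.
Cage e has product 24, leaving R2C3 = 4.
Column 2 now contains 3; hence R3C2 = 1.
Row 3 already has 1, which forces R3C3 = 3.
Column 2 now contains 1, which forces R4C2 = 4.
Column 3 now contains 4, leaving R4C3 = 1.
4 is placed in row 2, so R2C1 = 3.
Row 3 now contains 3, leaving R3C1 = 4.
Row 4 now contains 4, so R4C1 = 2.
Filled in: 1 3 2 4 / 3 2 4 1 / 4 1 3 2 / 2 4 1 3.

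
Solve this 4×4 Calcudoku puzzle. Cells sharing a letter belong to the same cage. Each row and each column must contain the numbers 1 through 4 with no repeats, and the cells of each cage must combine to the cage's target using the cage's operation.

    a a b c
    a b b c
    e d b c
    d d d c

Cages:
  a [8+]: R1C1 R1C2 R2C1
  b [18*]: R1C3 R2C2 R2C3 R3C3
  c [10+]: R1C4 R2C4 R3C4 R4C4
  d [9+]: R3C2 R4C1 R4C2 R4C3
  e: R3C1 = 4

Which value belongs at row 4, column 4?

Cage b needs product 18; hence R2C2 = 3.
Cage e is given, leaving R3C1 = 4.
Cage a has sum 8, so R1C1 = 3.
Cage a needs sum 8; hence R1C2 = 4.
Cage a needs sum 8, leaving R2C1 = 1.
Row 2 already has 1; hence R2C3 = 2.
Row 2 already has 2, so R2C4 = 4.
1 is placed in column 1, so R4C1 = 2.
4 is placed in column 2, leaving R4C2 = 1.
Row 4 now contains 1, leaving R4C4 = 3.
Column 3 now contains 2, so R1C3 = 1.
Row 1 already has 1, which forces R1C4 = 2.
Column 2 already has 1; hence R3C2 = 2.
The 4 cells of cage b must have product 18, so R3C3 = 3.
2 is placed in column 4; hence R3C4 = 1.
3 is placed in row 4, so R4C3 = 4.
Completed grid: 3 4 1 2 / 1 3 2 4 / 4 2 3 1 / 2 1 4 3.

3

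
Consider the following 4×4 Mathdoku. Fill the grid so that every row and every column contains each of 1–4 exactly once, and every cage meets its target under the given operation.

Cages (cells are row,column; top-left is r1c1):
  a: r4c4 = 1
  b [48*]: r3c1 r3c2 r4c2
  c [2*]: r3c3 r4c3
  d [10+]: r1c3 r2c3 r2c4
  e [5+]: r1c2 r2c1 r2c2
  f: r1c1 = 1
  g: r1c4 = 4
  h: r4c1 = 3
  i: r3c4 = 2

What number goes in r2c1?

Cage f is given, leaving r1c1 = 1.
Row 1 already has 1, so r1c2 = 2.
G is a freebie, so r1c4 = 4.
Column 1 already has 1, which forces r2c1 = 2.
Row 2 already has 2, so r2c3 = 4.
Column 4 now contains 4, leaving r2c4 = 3.
Cage b has product 48, which forces r3c1 = 4.
Cage b needs product 48, which forces r3c2 = 3.
Cage i is a single given cell, so r3c4 = 2.
Cage h is a single given cell, leaving r4c1 = 3.
Cage b has product 48, leaving r4c2 = 4.
Cage a is given; hence r4c4 = 1.
4 is placed in row 1, so r1c3 = 3.
3 is placed in row 2, which forces r2c2 = 1.
Row 3 now contains 2, leaving r3c3 = 1.
Row 4 already has 1, leaving r4c3 = 2.
Completed grid: 1 2 3 4 / 2 1 4 3 / 4 3 1 2 / 3 4 2 1.

2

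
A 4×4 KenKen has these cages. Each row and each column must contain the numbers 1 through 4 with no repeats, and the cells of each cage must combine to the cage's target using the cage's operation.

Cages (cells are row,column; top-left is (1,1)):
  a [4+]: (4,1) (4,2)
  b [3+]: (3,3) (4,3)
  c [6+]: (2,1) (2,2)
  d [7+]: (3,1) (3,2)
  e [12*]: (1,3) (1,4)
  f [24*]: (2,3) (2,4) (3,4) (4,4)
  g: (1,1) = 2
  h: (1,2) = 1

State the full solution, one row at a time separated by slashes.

2 1 4 3 / 4 2 3 1 / 3 4 1 2 / 1 3 2 4

Cage g is given, so (1,1) = 2.
Cage h is a single given cell, so (1,2) = 1.
2 is placed in column 1, which forces (2,1) = 4.
Row 2 already has 4, leaving (2,2) = 2.
Column 1 now contains 4, leaving (3,1) = 3.
Row 3 already has 3, leaving (3,2) = 4.
3 is placed in column 1, leaving (4,1) = 1.
Column 2 already has 1, which forces (4,2) = 3.
1 is placed in row 4, which forces (4,3) = 2.
2 is placed in row 4, leaving (4,4) = 4.
Cage e needs two cells with product 12, which forces (1,3) = 4.
Column 4 now contains 4, leaving (1,4) = 3.
Column 4 already has 3, leaving (2,4) = 1.
Column 3 now contains 2; hence (3,3) = 1.
Cage f needs product 24, leaving (3,4) = 2.
Row 2 already has 1, leaving (2,3) = 3.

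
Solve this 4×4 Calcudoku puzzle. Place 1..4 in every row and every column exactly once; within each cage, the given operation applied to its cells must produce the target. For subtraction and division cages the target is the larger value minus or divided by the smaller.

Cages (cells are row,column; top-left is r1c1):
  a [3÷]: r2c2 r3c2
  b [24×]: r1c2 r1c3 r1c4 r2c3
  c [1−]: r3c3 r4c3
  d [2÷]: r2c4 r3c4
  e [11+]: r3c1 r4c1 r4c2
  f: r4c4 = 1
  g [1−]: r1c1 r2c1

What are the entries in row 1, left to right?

1 2 4 3

The 3 cells of cage e must have sum 11, which forces r3c1 = 4.
The 3 cells of cage e must have sum 11, so r4c1 = 3.
The 3 cells of cage e must have sum 11, which forces r4c2 = 4.
Cage f is a single given cell; hence r4c4 = 1.
The two cells of cage d must have quotient 2, which forces r2c4 = 4.
Column 4 already has 1, leaving r3c4 = 2.
Row 4 now contains 1, so r4c3 = 2.
Cage b has product 24; hence r1c2 = 2.
Cage b needs product 24; hence r1c3 = 4.
Column 4 now contains 2, so r1c4 = 3.
The 4 cells of cage b must have product 24, which forces r2c3 = 1.
1 is placed in column 3, which forces r3c3 = 3.
2 is placed in row 1, which forces r1c1 = 1.
Row 2 already has 1, so r2c1 = 2.
Row 2 already has 1, leaving r2c2 = 3.
3 is placed in row 3; hence r3c2 = 1.
The full grid is 1 2 4 3 / 2 3 1 4 / 4 1 3 2 / 3 4 2 1.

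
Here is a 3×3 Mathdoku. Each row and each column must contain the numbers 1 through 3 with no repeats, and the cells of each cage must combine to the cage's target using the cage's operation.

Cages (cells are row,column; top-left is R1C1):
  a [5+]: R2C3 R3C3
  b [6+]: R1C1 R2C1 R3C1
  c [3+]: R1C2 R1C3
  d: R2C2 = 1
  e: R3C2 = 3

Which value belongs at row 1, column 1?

3

D is a freebie, leaving R2C2 = 1.
Cage e is a single given cell; hence R3C2 = 3.
Row 3 now contains 3; hence R3C3 = 2.
1 is placed in column 2, which forces R1C2 = 2.
Column 3 now contains 2; hence R1C3 = 1.
Column 3 now contains 2, leaving R2C3 = 3.
Row 3 now contains 2, which forces R3C1 = 1.
Row 1 already has 2, leaving R1C1 = 3.
Row 2 already has 3, so R2C1 = 2.
Completed grid: 3 2 1 / 2 1 3 / 1 3 2.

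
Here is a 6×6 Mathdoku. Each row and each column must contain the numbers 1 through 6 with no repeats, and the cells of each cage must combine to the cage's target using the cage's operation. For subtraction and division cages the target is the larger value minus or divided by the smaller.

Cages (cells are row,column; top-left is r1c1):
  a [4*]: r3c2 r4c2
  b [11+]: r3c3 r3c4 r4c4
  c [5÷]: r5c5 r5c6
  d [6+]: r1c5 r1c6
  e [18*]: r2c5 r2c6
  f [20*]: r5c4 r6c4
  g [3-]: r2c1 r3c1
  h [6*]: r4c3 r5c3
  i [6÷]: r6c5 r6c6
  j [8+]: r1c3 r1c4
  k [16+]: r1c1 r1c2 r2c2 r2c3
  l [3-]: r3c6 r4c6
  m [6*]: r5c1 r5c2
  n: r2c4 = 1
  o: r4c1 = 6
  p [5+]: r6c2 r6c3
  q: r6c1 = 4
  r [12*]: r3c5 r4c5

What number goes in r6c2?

Cage n is a single given cell, leaving r2c4 = 1.
Cage o is a single given cell, leaving r4c1 = 6.
Cage q is a single given cell, which forces r6c1 = 4.
Row 6 now contains 4, so r6c4 = 5.
Column 4 already has 5; hence r5c4 = 4.
The only place for 5 in row 4 is r4c6.
Cage l's pair has difference 3; hence r3c6 = 2.
Cage c needs two cells with quotient 5, which forces r5c5 = 5.
5 is placed in column 6, which forces r5c6 = 1.
1 is placed in column 6, so r6c6 = 6.
Cage d needs two cells with sum 6, so r1c5 = 2.
1 is placed in column 6; hence r1c6 = 4.
Cage g's pair has difference 3, so r2c1 = 2.
Cage e's pair has product 18, so r2c5 = 6.
Column 6 now contains 6, so r2c6 = 3.
2 is placed in row 3, leaving r3c1 = 5.
Cage b has sum 11, which forces r4c4 = 2.
Column 1 now contains 2; hence r5c1 = 3.
3 is placed in row 5; hence r5c2 = 2.
Row 5 already has 2, which forces r5c3 = 6.
2 is placed in column 2; hence r6c2 = 3.
Row 6 already has 3, which forces r6c3 = 2.
6 is placed in row 6, leaving r6c5 = 1.
3 is placed in column 1, leaving r1c1 = 1.
Cage k has sum 16, which forces r1c2 = 6.
6 is placed in column 3, leaving r1c3 = 5.
The two cells of cage j must have sum 8; hence r1c4 = 3.
Column 3 now contains 5; hence r2c3 = 4.
6 is placed in column 3, which forces r3c3 = 3.
Cage b has sum 11, which forces r3c4 = 6.
Row 3 already has 3, leaving r3c5 = 4.
Cage h needs two cells with product 6, leaving r4c3 = 1.
Column 5 already has 4; hence r4c5 = 3.
Row 2 now contains 4; hence r2c2 = 5.
4 is placed in row 3, so r3c2 = 1.
1 is placed in row 4, leaving r4c2 = 4.
The full grid is 1 6 5 3 2 4 / 2 5 4 1 6 3 / 5 1 3 6 4 2 / 6 4 1 2 3 5 / 3 2 6 4 5 1 / 4 3 2 5 1 6.

3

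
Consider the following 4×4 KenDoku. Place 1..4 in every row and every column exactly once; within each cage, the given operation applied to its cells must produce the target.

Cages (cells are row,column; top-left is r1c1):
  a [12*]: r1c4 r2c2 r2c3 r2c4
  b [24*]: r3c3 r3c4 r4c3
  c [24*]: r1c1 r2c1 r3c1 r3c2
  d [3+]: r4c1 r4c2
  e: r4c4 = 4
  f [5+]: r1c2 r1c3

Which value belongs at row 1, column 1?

4

Cage e is given, so r4c4 = 4.
The 3 cells of cage b must have product 24; hence r3c3 = 4.
In row 4, 3 can only go at r4c3, so r4c3 = 3.
The 3 cells of cage b must have product 24, leaving r3c4 = 2.
2 is placed in column 4, which forces r1c4 = 1.
Cage a has product 12, leaving r2c2 = 4.
Cage a has product 12, which forces r2c3 = 1.
Cage a has product 12, leaving r2c4 = 3.
Cage c has product 24, so r1c1 = 4.
Column 2 already has 4, so r1c2 = 3.
Row 1 already has 1; hence r1c3 = 2.
Row 2 already has 4, so r2c1 = 2.
Column 2 now contains 3; hence r3c2 = 1.
Column 1 already has 2, leaving r4c1 = 1.
Column 2 already has 1, leaving r4c2 = 2.
Row 3 now contains 1; hence r3c1 = 3.
Completed grid: 4 3 2 1 / 2 4 1 3 / 3 1 4 2 / 1 2 3 4.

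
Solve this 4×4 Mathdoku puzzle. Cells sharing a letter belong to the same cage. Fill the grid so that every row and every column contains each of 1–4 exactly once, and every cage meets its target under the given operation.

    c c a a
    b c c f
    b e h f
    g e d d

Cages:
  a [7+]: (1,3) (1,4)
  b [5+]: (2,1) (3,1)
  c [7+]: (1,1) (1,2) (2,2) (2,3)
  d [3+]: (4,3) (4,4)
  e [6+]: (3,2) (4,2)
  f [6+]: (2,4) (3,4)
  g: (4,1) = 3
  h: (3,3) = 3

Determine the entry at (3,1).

1

Cage h is a single given cell, which forces (3,3) = 3.
Cage g is given, leaving (4,1) = 3.
3 is placed in column 3, leaving (1,3) = 4.
Cage a needs two cells with sum 7, which forces (1,4) = 3.
Cage c needs sum 7; hence (2,2) = 3.
Cage c has sum 7; hence (2,3) = 1.
Column 3 already has 1, which forces (4,3) = 2.
Row 4 already has 2; hence (4,4) = 1.
1 is placed in row 2; hence (2,1) = 4.
Row 2 now contains 4, so (2,4) = 2.
Cage b needs two cells with sum 5, which forces (3,1) = 1.
The two cells of cage e must have sum 6; hence (3,2) = 2.
Column 4 now contains 2, which forces (3,4) = 4.
Row 4 already has 2, leaving (4,2) = 4.
Column 1 now contains 1; hence (1,1) = 2.
2 is placed in column 2, which forces (1,2) = 1.
Filled in: 2 1 4 3 / 4 3 1 2 / 1 2 3 4 / 3 4 2 1.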